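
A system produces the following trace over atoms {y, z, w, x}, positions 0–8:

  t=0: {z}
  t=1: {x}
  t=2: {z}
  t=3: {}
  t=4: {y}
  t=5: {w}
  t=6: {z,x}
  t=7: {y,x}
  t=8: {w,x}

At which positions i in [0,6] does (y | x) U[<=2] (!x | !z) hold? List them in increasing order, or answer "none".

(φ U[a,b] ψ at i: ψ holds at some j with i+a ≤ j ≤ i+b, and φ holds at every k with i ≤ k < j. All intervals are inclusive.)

Evaluate at each i in [0,6]:
  i=0: ✓ (rhs at j=0)
  i=1: ✓ (rhs at j=1)
  i=2: ✓ (rhs at j=2)
  i=3: ✓ (rhs at j=3)
  i=4: ✓ (rhs at j=4)
  i=5: ✓ (rhs at j=5)
  i=6: ✓ (rhs at j=7; lhs holds on [6,6])

0, 1, 2, 3, 4, 5, 6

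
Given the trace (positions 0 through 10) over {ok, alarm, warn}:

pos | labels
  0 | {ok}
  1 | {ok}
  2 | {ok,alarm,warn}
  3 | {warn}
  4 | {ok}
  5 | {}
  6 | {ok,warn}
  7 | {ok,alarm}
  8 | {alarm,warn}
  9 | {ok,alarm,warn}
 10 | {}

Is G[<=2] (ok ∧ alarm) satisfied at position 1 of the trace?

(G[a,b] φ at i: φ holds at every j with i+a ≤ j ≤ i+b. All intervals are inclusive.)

Does not hold

Check (ok ∧ alarm) at every j in [1,3]:
  j=1: false
  j=2: true
  j=3: false
Fails at j=1 → formula fails.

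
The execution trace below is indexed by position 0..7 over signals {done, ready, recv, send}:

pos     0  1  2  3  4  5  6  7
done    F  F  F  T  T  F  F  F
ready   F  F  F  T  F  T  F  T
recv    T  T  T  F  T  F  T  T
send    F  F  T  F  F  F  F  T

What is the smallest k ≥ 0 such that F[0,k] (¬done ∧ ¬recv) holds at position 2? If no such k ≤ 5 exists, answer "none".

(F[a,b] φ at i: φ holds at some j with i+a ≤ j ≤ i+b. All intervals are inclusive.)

Scan j = 2,3,… for (¬done ∧ ¬recv):
  j=2: fails
  j=3: fails
  j=4: fails
  j=5: holds
First hit at j=5, so smallest k = 5-2 = 3.

3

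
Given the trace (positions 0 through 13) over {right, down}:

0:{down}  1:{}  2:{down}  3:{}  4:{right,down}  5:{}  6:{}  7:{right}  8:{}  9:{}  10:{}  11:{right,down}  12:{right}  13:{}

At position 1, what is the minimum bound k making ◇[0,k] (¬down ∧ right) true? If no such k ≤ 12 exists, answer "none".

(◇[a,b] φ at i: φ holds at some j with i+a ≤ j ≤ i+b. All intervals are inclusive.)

Scan j = 1,2,… for (¬down ∧ right):
  j=1: fails
  j=2: fails
  j=3: fails
  j=4: fails
  j=5: fails
  j=6: fails
  j=7: holds
First hit at j=7, so smallest k = 7-1 = 6.

6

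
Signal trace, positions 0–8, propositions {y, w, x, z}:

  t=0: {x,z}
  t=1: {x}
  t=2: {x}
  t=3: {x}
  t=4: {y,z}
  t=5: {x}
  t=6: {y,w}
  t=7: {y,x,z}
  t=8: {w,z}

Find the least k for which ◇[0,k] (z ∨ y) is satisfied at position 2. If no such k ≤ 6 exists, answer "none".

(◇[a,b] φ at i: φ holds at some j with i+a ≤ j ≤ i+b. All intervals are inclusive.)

Scan j = 2,3,… for (z ∨ y):
  j=2: fails
  j=3: fails
  j=4: holds
First hit at j=4, so smallest k = 4-2 = 2.

2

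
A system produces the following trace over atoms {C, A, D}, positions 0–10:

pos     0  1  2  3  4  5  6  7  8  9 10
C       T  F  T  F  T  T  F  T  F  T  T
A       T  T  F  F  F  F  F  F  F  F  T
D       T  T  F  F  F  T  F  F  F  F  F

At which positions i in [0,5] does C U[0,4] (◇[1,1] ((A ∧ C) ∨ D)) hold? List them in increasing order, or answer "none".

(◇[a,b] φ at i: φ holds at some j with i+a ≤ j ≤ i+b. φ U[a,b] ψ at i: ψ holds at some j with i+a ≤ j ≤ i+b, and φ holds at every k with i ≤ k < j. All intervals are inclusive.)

0, 4

Evaluate at each i in [0,5]:
  i=0: ✓ (rhs at j=0)
  i=1: ✗ (lhs fails at k=1 before rhs at j=4)
  i=2: ✗ (lhs fails at k=3 before rhs at j=4)
  i=3: ✗ (lhs fails at k=3 before rhs at j=4)
  i=4: ✓ (rhs at j=4)
  i=5: ✗ (lhs fails at k=6 before rhs at j=9)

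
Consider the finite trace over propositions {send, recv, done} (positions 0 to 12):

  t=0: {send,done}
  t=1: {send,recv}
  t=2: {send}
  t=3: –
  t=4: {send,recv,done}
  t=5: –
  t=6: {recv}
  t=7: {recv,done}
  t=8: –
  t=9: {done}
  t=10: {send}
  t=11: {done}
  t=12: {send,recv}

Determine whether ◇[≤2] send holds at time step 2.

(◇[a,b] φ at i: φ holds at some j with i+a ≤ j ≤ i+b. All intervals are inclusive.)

Check send at each j in [2,4]:
  j=2: true
  j=3: false
  j=4: true
Found at j=2 → formula holds.

True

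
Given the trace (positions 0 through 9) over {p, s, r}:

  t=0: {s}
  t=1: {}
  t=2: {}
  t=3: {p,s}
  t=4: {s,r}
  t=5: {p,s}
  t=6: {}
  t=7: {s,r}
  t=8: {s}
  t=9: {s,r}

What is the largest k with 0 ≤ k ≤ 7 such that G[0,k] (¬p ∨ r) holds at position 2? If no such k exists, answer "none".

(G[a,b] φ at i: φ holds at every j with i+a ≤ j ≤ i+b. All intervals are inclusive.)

0

(¬p ∨ r) must hold from j=2 onward; find where it first fails.
  j=2: holds
  j=3: fails
Holds on [2,2], so largest k = 0.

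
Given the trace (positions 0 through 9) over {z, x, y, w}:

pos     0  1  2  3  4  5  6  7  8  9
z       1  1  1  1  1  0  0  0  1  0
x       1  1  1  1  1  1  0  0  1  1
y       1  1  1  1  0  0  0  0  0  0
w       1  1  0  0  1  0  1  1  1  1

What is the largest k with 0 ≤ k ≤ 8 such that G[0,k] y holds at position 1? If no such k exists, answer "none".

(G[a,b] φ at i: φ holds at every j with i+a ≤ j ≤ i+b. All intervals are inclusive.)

y must hold from j=1 onward; find where it first fails.
  j=1: holds
  j=2: holds
  j=3: holds
  j=4: fails
Holds on [1,3], so largest k = 2.

2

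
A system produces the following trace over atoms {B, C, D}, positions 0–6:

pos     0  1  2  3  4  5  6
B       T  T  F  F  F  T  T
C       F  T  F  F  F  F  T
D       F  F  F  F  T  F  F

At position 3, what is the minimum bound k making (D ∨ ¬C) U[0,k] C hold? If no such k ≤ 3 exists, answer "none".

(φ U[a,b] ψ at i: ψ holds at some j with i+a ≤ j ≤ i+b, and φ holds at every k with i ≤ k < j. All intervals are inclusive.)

3

Need earliest j ≥ 3 with C, and (D ∨ ¬C) at every k in [3,j-1].
  j=3: rhs fails.
  j=4: rhs fails.
  j=5: rhs fails.
  j=6: rhs holds; lhs holds on [3,5]. k = 3.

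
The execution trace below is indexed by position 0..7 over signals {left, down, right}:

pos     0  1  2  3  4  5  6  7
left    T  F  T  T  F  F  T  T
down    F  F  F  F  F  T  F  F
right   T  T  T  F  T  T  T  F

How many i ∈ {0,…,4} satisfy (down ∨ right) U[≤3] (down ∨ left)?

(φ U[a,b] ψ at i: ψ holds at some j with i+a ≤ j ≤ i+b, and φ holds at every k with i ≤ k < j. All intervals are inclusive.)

5

Evaluate at each i in [0,4]:
  i=0: ✓ (rhs at j=0)
  i=1: ✓ (rhs at j=2; lhs holds on [1,1])
  i=2: ✓ (rhs at j=2)
  i=3: ✓ (rhs at j=3)
  i=4: ✓ (rhs at j=5; lhs holds on [4,4])
Positions where it holds: {0, 1, 2, 3, 4} → 5.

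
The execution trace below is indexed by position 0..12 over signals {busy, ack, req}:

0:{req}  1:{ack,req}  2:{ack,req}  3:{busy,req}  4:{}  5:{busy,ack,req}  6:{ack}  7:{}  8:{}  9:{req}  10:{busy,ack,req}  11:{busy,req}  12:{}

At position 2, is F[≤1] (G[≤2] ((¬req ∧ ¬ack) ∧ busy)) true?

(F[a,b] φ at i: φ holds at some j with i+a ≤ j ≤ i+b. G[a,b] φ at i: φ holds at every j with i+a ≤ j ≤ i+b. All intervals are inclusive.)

False

Check G[≤2] ((¬req ∧ ¬ack) ∧ busy) at each j in [2,3]:
  j=2: fails at 2
  j=3: fails at 3
No position in the window satisfies it → formula fails.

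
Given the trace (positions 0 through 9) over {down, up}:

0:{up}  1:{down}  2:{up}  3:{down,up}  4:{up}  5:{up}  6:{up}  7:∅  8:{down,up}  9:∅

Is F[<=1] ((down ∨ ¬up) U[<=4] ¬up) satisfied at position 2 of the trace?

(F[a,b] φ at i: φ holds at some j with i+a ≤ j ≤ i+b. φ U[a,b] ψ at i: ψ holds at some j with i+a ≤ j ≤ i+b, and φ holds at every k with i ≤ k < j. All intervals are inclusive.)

Check ((down ∨ ¬up) U[<=4] ¬up) at each j in [2,3]:
  j=2: fails
  j=3: fails
No position in the window satisfies it → formula fails.

Does not hold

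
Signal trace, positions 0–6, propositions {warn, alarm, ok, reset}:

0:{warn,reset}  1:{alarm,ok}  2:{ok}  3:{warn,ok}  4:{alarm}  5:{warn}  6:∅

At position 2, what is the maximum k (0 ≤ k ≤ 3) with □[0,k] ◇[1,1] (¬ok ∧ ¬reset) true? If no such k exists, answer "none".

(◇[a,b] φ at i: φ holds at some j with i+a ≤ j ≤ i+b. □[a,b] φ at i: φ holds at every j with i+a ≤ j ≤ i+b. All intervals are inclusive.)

none

◇[1,1] (¬ok ∧ ¬reset) must hold from j=2 onward; find where it first fails.
  j=2: fails → no k works.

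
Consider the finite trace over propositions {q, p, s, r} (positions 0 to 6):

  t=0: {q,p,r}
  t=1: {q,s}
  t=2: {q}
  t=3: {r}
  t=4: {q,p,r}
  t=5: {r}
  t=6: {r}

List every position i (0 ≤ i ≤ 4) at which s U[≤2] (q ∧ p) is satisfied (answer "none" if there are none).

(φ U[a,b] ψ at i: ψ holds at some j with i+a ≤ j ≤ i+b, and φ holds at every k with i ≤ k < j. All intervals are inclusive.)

Evaluate at each i in [0,4]:
  i=0: ✓ (rhs at j=0)
  i=1: ✗ (no rhs in [1,3])
  i=2: ✗ (lhs fails at k=2 before rhs at j=4)
  i=3: ✗ (lhs fails at k=3 before rhs at j=4)
  i=4: ✓ (rhs at j=4)

0, 4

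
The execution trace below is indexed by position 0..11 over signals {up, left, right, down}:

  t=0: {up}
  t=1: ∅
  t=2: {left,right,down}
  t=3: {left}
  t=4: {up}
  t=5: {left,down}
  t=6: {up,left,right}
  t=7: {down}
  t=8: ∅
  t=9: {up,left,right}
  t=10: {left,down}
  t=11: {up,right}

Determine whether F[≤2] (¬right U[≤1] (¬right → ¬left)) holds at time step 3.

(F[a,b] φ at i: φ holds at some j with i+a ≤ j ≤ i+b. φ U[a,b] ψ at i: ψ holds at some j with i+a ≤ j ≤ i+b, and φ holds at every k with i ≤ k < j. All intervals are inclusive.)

Check (¬right U[≤1] (¬right → ¬left)) at each j in [3,5]:
  j=3: holds
  j=4: holds
  j=5: holds
Found at j=3 → formula holds.

Holds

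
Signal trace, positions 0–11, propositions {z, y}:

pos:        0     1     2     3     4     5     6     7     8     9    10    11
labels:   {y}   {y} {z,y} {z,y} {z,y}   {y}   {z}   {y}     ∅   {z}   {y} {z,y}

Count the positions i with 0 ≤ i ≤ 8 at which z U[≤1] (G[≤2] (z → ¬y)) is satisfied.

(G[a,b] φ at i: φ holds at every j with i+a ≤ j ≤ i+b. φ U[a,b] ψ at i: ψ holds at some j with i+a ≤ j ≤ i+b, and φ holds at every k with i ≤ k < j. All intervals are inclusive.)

Evaluate at each i in [0,8]:
  i=0: ✗ (no rhs in [0,1])
  i=1: ✗ (no rhs in [1,2])
  i=2: ✗ (no rhs in [2,3])
  i=3: ✗ (no rhs in [3,4])
  i=4: ✓ (rhs at j=5; lhs holds on [4,4])
  i=5: ✓ (rhs at j=5)
  i=6: ✓ (rhs at j=6)
  i=7: ✓ (rhs at j=7)
  i=8: ✓ (rhs at j=8)
Positions where it holds: {4, 5, 6, 7, 8} → 5.

5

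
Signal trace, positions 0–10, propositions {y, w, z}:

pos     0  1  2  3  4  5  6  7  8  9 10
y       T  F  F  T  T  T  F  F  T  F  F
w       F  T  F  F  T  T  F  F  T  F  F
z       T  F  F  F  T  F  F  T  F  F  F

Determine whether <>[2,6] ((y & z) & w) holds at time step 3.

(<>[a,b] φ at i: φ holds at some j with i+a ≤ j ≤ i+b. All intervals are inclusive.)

No

Check ((y & z) & w) at each j in [5,9]:
  j=5: false
  j=6: false
  j=7: false
  j=8: false
  j=9: false
No position in the window satisfies it → formula fails.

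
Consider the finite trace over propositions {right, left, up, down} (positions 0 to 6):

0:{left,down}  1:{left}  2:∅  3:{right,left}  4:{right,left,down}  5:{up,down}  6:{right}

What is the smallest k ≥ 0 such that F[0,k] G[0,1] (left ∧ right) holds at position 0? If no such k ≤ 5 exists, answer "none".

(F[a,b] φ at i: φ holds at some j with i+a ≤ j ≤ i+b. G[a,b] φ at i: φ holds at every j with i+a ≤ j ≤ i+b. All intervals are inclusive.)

3

Scan j = 0,1,… for G[0,1] (left ∧ right):
  j=0: fails
  j=1: fails
  j=2: fails
  j=3: holds
First hit at j=3, so smallest k = 3-0 = 3.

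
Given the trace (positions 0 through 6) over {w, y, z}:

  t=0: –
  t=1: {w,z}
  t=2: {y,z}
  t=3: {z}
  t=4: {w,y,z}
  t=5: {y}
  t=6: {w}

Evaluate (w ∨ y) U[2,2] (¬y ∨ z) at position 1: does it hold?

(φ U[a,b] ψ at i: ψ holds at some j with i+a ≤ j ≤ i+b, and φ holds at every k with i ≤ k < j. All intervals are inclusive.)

Holds

Need some j in [3,3] with (¬y ∨ z), and (w ∨ y) at every k in [1,j-1].
  j=3: (¬y ∨ z) holds; (w ∨ y) holds at every k in [1,2] → satisfied.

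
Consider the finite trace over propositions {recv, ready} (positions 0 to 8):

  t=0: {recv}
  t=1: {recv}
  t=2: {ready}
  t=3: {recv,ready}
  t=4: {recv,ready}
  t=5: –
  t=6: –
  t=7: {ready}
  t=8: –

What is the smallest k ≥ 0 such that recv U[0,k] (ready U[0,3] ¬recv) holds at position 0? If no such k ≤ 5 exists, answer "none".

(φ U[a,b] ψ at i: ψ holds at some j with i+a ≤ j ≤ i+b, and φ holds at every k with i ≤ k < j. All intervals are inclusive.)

Need earliest j ≥ 0 with (ready U[0,3] ¬recv), and recv at every k in [0,j-1].
  j=0: rhs fails.
  j=1: rhs fails.
  j=2: rhs holds; lhs holds on [0,1]. k = 2.

2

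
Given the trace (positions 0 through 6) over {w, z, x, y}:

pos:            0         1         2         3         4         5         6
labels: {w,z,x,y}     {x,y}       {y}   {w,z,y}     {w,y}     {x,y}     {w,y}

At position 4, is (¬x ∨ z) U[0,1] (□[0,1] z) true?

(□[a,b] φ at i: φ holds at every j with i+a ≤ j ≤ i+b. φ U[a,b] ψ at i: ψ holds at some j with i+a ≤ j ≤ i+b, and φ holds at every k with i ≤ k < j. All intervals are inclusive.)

False

Need some j in [4,5] with □[0,1] z, and (¬x ∨ z) at every k in [4,j-1].
  j=4: □[0,1] z — fails at 4.
  j=5: □[0,1] z — fails at 5.
No j in the window works → until fails.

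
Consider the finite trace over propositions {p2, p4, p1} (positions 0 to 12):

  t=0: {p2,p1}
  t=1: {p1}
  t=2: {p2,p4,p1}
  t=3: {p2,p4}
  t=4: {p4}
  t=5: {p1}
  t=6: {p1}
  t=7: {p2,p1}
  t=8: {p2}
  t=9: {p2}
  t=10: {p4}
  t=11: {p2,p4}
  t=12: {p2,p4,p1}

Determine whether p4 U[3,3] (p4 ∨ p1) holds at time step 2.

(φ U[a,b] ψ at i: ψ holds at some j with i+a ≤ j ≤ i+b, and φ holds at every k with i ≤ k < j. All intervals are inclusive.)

Yes

Need some j in [5,5] with (p4 ∨ p1), and p4 at every k in [2,j-1].
  j=5: (p4 ∨ p1) holds; p4 holds at every k in [2,4] → satisfied.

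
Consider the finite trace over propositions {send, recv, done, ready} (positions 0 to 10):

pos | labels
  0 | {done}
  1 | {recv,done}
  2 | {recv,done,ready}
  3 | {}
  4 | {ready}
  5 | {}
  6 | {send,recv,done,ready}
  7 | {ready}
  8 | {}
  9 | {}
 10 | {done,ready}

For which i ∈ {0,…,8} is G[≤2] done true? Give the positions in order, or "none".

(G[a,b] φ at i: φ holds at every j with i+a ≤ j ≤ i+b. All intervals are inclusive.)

Evaluate at each i in [0,8]:
  i=0: ✓ (all of [0,2])
  i=1: ✗ (fails at j=3)
  i=2: ✗ (fails at j=3)
  i=3: ✗ (fails at j=3)
  i=4: ✗ (fails at j=4)
  i=5: ✗ (fails at j=5)
  i=6: ✗ (fails at j=7)
  i=7: ✗ (fails at j=7)
  i=8: ✗ (fails at j=8)

0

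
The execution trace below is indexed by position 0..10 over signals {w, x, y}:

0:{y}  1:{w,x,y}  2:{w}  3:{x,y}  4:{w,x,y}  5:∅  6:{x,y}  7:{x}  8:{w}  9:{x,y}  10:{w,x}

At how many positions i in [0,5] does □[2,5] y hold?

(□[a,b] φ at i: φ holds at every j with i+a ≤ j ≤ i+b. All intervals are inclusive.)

Evaluate at each i in [0,5]:
  i=0: ✗ (fails at j=2)
  i=1: ✗ (fails at j=5)
  i=2: ✗ (fails at j=5)
  i=3: ✗ (fails at j=5)
  i=4: ✗ (fails at j=7)
  i=5: ✗ (fails at j=7)
Positions where it holds: {} → 0.

0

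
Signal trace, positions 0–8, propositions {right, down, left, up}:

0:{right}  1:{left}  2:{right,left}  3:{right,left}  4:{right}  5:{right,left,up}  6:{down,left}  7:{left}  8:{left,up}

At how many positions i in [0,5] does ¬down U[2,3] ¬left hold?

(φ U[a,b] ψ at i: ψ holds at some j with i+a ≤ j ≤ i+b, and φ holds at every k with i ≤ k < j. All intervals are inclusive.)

Evaluate at each i in [0,5]:
  i=0: ✗ (no rhs in [2,3])
  i=1: ✓ (rhs at j=4; lhs holds on [1,3])
  i=2: ✓ (rhs at j=4; lhs holds on [2,3])
  i=3: ✗ (no rhs in [5,6])
  i=4: ✗ (no rhs in [6,7])
  i=5: ✗ (no rhs in [7,8])
Positions where it holds: {1, 2} → 2.

2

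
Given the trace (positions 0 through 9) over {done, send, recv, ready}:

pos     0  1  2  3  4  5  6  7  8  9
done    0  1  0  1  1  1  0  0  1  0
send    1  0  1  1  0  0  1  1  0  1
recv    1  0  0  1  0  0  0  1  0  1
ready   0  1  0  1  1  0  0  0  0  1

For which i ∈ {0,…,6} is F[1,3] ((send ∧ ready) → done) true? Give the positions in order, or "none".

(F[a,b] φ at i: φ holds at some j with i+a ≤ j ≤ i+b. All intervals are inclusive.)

0, 1, 2, 3, 4, 5, 6

Evaluate at each i in [0,6]:
  i=0: ✓ (witness j=1)
  i=1: ✓ (witness j=2)
  i=2: ✓ (witness j=3)
  i=3: ✓ (witness j=4)
  i=4: ✓ (witness j=5)
  i=5: ✓ (witness j=6)
  i=6: ✓ (witness j=7)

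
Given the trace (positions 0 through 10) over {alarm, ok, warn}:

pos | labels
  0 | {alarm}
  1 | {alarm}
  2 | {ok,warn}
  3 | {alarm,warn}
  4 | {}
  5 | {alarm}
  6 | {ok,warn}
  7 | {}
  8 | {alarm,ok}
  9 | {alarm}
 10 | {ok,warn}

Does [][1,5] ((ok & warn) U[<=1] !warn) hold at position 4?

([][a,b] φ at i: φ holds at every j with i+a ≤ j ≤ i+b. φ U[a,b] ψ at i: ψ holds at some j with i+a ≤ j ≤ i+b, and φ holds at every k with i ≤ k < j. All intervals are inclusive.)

Yes

Check ((ok & warn) U[<=1] !warn) at every j in [5,9]:
  j=5: holds
  j=6: holds
  j=7: holds
  j=8: holds
  j=9: holds
All positions satisfy it → formula holds.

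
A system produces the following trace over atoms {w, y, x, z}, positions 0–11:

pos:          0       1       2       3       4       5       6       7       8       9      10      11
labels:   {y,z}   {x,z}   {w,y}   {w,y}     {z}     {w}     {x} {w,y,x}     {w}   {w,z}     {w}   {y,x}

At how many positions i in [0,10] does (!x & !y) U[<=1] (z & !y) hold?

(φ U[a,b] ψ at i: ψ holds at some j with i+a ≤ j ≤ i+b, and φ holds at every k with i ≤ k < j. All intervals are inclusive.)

4

Evaluate at each i in [0,10]:
  i=0: ✗ (lhs fails at k=0 before rhs at j=1)
  i=1: ✓ (rhs at j=1)
  i=2: ✗ (no rhs in [2,3])
  i=3: ✗ (lhs fails at k=3 before rhs at j=4)
  i=4: ✓ (rhs at j=4)
  i=5: ✗ (no rhs in [5,6])
  i=6: ✗ (no rhs in [6,7])
  i=7: ✗ (no rhs in [7,8])
  i=8: ✓ (rhs at j=9; lhs holds on [8,8])
  i=9: ✓ (rhs at j=9)
  i=10: ✗ (no rhs in [10,11])
Positions where it holds: {1, 4, 8, 9} → 4.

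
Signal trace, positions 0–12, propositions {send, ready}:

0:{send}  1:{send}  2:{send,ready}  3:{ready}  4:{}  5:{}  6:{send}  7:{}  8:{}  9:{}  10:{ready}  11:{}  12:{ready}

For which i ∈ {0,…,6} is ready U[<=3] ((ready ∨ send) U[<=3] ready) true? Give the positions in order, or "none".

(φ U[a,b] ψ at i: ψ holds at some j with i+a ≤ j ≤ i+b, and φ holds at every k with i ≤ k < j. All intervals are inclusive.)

Evaluate at each i in [0,6]:
  i=0: ✓ (rhs at j=0)
  i=1: ✓ (rhs at j=1)
  i=2: ✓ (rhs at j=2)
  i=3: ✓ (rhs at j=3)
  i=4: ✗ (no rhs in [4,7])
  i=5: ✗ (no rhs in [5,8])
  i=6: ✗ (no rhs in [6,9])

0, 1, 2, 3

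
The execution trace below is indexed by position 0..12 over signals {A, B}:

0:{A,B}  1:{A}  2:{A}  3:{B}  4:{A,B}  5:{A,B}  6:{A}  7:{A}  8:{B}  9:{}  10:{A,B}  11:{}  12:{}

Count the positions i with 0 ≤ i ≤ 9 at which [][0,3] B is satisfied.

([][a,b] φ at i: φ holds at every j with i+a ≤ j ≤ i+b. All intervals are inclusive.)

0

Evaluate at each i in [0,9]:
  i=0: ✗ (fails at j=1)
  i=1: ✗ (fails at j=1)
  i=2: ✗ (fails at j=2)
  i=3: ✗ (fails at j=6)
  i=4: ✗ (fails at j=6)
  i=5: ✗ (fails at j=6)
  i=6: ✗ (fails at j=6)
  i=7: ✗ (fails at j=7)
  i=8: ✗ (fails at j=9)
  i=9: ✗ (fails at j=9)
Positions where it holds: {} → 0.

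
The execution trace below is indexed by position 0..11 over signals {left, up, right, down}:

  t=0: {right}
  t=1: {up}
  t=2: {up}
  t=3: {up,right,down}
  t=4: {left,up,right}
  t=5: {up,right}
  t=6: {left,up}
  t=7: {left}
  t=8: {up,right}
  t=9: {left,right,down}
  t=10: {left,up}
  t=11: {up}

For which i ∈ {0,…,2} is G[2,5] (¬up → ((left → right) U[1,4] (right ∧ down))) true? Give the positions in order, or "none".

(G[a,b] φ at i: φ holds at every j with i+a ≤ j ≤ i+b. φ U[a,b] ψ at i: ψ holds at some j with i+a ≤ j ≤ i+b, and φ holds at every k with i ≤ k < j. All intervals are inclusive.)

0, 1

Evaluate at each i in [0,2]:
  i=0: ✓ (all of [2,5])
  i=1: ✓ (all of [3,6])
  i=2: ✗ (fails at j=7)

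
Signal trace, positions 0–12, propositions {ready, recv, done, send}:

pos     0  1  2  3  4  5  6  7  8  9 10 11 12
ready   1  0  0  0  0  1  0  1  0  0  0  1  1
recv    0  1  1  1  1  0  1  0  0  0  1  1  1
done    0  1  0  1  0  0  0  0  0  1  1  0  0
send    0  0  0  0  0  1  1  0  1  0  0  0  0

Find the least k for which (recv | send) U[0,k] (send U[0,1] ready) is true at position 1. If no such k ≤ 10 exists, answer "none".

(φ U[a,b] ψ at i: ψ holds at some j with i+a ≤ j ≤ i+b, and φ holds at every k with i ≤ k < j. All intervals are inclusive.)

Need earliest j ≥ 1 with (send U[0,1] ready), and (recv | send) at every k in [1,j-1].
  j=1: rhs fails.
  j=2: rhs fails.
  j=3: rhs fails.
  j=4: rhs fails.
  j=5: rhs holds; lhs holds on [1,4]. k = 4.

4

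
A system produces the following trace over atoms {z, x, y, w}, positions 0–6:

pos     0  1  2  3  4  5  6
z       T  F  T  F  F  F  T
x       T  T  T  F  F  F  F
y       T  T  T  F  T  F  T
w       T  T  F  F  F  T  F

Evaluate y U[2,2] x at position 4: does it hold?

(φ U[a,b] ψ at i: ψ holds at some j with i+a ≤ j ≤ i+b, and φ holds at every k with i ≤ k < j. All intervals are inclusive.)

No

Need some j in [6,6] with x, and y at every k in [4,j-1].
  j=6: x false.
No j in the window works → until fails.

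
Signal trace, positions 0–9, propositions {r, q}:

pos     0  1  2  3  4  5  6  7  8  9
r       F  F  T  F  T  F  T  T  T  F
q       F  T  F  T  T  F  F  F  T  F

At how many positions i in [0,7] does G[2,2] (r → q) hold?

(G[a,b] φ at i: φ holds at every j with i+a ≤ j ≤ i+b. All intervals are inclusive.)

Evaluate at each i in [0,7]:
  i=0: ✗ (fails at j=2)
  i=1: ✓ (all of [3,3])
  i=2: ✓ (all of [4,4])
  i=3: ✓ (all of [5,5])
  i=4: ✗ (fails at j=6)
  i=5: ✗ (fails at j=7)
  i=6: ✓ (all of [8,8])
  i=7: ✓ (all of [9,9])
Positions where it holds: {1, 2, 3, 6, 7} → 5.

5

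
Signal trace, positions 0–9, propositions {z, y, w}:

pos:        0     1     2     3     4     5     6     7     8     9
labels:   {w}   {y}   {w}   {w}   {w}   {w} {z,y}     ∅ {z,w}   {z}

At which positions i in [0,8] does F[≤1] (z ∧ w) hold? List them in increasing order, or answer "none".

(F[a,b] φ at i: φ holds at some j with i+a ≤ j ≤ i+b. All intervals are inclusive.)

Evaluate at each i in [0,8]:
  i=0: ✗ (none in [0,1])
  i=1: ✗ (none in [1,2])
  i=2: ✗ (none in [2,3])
  i=3: ✗ (none in [3,4])
  i=4: ✗ (none in [4,5])
  i=5: ✗ (none in [5,6])
  i=6: ✗ (none in [6,7])
  i=7: ✓ (witness j=8)
  i=8: ✓ (witness j=8)

7, 8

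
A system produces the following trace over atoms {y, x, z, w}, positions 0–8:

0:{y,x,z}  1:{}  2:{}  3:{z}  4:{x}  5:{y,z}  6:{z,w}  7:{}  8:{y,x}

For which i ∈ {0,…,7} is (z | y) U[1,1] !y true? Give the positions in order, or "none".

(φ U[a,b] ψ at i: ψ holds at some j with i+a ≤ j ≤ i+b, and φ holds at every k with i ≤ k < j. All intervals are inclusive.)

0, 3, 5, 6

Evaluate at each i in [0,7]:
  i=0: ✓ (rhs at j=1; lhs holds on [0,0])
  i=1: ✗ (lhs fails at k=1 before rhs at j=2)
  i=2: ✗ (lhs fails at k=2 before rhs at j=3)
  i=3: ✓ (rhs at j=4; lhs holds on [3,3])
  i=4: ✗ (no rhs in [5,5])
  i=5: ✓ (rhs at j=6; lhs holds on [5,5])
  i=6: ✓ (rhs at j=7; lhs holds on [6,6])
  i=7: ✗ (no rhs in [8,8])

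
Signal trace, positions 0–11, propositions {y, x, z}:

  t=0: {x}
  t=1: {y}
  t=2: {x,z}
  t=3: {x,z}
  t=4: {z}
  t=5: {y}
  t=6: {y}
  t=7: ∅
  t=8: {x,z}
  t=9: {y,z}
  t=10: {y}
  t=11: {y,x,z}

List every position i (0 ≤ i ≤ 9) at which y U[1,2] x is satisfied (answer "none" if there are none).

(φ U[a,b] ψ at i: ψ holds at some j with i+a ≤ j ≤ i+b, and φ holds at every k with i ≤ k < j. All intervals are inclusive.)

Evaluate at each i in [0,9]:
  i=0: ✗ (lhs fails at k=0 before rhs at j=2)
  i=1: ✓ (rhs at j=2; lhs holds on [1,1])
  i=2: ✗ (lhs fails at k=2 before rhs at j=3)
  i=3: ✗ (no rhs in [4,5])
  i=4: ✗ (no rhs in [5,6])
  i=5: ✗ (no rhs in [6,7])
  i=6: ✗ (lhs fails at k=7 before rhs at j=8)
  i=7: ✗ (lhs fails at k=7 before rhs at j=8)
  i=8: ✗ (no rhs in [9,10])
  i=9: ✓ (rhs at j=11; lhs holds on [9,10])

1, 9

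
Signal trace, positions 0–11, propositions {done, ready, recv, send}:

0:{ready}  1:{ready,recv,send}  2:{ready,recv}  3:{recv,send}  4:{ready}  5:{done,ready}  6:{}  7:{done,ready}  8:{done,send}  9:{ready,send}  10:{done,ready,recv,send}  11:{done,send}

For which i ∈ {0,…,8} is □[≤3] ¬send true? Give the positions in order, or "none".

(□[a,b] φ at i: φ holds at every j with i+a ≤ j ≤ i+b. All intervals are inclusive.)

4

Evaluate at each i in [0,8]:
  i=0: ✗ (fails at j=1)
  i=1: ✗ (fails at j=1)
  i=2: ✗ (fails at j=3)
  i=3: ✗ (fails at j=3)
  i=4: ✓ (all of [4,7])
  i=5: ✗ (fails at j=8)
  i=6: ✗ (fails at j=8)
  i=7: ✗ (fails at j=8)
  i=8: ✗ (fails at j=8)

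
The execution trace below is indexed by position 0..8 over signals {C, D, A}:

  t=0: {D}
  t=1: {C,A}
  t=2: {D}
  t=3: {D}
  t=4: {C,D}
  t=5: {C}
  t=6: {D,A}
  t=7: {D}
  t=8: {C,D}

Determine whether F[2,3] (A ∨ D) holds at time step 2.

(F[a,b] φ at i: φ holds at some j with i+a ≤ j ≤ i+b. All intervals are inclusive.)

Check (A ∨ D) at each j in [4,5]:
  j=4: true
  j=5: false
Found at j=4 → formula holds.

Yes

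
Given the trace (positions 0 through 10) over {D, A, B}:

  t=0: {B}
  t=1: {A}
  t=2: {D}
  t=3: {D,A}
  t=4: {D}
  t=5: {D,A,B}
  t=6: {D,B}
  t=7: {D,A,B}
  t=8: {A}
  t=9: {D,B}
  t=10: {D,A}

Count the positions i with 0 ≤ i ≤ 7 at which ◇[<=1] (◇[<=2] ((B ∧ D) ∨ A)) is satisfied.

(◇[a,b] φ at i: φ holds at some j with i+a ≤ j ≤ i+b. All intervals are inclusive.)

8

Evaluate at each i in [0,7]:
  i=0: ✓ (witness j=0)
  i=1: ✓ (witness j=1)
  i=2: ✓ (witness j=2)
  i=3: ✓ (witness j=3)
  i=4: ✓ (witness j=4)
  i=5: ✓ (witness j=5)
  i=6: ✓ (witness j=6)
  i=7: ✓ (witness j=7)
Positions where it holds: {0, 1, 2, 3, 4, 5, 6, 7} → 8.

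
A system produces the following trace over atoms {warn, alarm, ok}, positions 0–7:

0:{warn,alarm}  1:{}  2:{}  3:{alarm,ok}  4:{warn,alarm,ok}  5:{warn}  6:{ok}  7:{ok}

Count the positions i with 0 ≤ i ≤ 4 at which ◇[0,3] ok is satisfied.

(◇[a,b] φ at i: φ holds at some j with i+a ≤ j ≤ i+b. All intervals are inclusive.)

Evaluate at each i in [0,4]:
  i=0: ✓ (witness j=3)
  i=1: ✓ (witness j=3)
  i=2: ✓ (witness j=3)
  i=3: ✓ (witness j=3)
  i=4: ✓ (witness j=4)
Positions where it holds: {0, 1, 2, 3, 4} → 5.

5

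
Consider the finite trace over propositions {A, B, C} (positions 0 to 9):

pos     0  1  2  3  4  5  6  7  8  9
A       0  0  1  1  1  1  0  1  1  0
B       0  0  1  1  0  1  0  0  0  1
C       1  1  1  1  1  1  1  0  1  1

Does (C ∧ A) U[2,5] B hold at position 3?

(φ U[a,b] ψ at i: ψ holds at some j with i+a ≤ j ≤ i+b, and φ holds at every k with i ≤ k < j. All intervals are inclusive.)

Need some j in [5,8] with B, and (C ∧ A) at every k in [3,j-1].
  j=5: B holds; (C ∧ A) holds at every k in [3,4] → satisfied.

True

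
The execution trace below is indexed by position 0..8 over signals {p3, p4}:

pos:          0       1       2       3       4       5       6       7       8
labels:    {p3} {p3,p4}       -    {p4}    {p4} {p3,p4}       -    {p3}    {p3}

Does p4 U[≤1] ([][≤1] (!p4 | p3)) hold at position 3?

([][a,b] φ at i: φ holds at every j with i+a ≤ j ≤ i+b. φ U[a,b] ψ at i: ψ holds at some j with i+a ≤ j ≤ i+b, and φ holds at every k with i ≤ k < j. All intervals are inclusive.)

Need some j in [3,4] with [][≤1] (!p4 | p3), and p4 at every k in [3,j-1].
  j=3: [][≤1] (!p4 | p3) — fails at 3.
  j=4: [][≤1] (!p4 | p3) — fails at 4.
No j in the window works → until fails.

Does not hold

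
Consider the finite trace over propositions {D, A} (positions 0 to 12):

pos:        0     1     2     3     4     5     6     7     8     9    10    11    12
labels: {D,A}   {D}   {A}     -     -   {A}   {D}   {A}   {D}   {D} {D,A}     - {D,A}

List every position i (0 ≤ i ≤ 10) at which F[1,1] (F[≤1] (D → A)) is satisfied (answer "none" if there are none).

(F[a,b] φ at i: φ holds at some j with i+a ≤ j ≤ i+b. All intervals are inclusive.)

0, 1, 2, 3, 4, 5, 6, 8, 9, 10

Evaluate at each i in [0,10]:
  i=0: ✓ (witness j=1)
  i=1: ✓ (witness j=2)
  i=2: ✓ (witness j=3)
  i=3: ✓ (witness j=4)
  i=4: ✓ (witness j=5)
  i=5: ✓ (witness j=6)
  i=6: ✓ (witness j=7)
  i=7: ✗ (none in [8,8])
  i=8: ✓ (witness j=9)
  i=9: ✓ (witness j=10)
  i=10: ✓ (witness j=11)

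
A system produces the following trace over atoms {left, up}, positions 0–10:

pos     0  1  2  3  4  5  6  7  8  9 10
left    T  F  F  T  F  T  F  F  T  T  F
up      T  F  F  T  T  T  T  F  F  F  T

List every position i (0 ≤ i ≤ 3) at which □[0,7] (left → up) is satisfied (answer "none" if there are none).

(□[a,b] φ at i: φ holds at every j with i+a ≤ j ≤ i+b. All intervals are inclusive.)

0

Evaluate at each i in [0,3]:
  i=0: ✓ (all of [0,7])
  i=1: ✗ (fails at j=8)
  i=2: ✗ (fails at j=8)
  i=3: ✗ (fails at j=8)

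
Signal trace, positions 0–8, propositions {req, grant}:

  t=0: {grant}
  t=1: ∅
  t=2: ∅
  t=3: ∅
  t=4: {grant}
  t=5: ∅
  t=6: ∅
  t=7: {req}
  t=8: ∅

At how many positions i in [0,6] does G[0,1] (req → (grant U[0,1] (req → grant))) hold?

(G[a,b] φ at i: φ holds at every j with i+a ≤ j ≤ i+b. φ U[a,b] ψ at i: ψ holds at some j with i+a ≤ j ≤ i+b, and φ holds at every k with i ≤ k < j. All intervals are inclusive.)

6

Evaluate at each i in [0,6]:
  i=0: ✓ (all of [0,1])
  i=1: ✓ (all of [1,2])
  i=2: ✓ (all of [2,3])
  i=3: ✓ (all of [3,4])
  i=4: ✓ (all of [4,5])
  i=5: ✓ (all of [5,6])
  i=6: ✗ (fails at j=7)
Positions where it holds: {0, 1, 2, 3, 4, 5} → 6.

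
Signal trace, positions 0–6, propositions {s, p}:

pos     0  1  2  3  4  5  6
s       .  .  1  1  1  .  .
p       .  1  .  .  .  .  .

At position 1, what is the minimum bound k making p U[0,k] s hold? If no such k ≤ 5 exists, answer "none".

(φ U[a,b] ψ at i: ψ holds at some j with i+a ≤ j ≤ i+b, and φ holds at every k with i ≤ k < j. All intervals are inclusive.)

1

Need earliest j ≥ 1 with s, and p at every k in [1,j-1].
  j=1: rhs fails.
  j=2: rhs holds; lhs holds on [1,1]. k = 1.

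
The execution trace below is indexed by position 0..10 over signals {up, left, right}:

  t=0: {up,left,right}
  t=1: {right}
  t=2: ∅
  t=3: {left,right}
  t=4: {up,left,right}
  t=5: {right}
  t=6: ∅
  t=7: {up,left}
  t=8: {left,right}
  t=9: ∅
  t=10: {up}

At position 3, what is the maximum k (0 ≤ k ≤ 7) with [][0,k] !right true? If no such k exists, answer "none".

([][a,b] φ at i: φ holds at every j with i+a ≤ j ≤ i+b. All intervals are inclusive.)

none

!right must hold from j=3 onward; find where it first fails.
  j=3: fails → no k works.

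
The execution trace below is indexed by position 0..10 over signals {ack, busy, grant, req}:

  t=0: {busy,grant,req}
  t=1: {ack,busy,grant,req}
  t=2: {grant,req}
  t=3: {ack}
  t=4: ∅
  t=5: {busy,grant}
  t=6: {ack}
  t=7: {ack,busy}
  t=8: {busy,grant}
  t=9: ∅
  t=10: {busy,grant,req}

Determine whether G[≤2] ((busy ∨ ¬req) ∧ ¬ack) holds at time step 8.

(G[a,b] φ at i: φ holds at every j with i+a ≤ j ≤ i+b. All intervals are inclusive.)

Yes

Check ((busy ∨ ¬req) ∧ ¬ack) at every j in [8,10]:
  j=8: true
  j=9: true
  j=10: true
All positions satisfy it → formula holds.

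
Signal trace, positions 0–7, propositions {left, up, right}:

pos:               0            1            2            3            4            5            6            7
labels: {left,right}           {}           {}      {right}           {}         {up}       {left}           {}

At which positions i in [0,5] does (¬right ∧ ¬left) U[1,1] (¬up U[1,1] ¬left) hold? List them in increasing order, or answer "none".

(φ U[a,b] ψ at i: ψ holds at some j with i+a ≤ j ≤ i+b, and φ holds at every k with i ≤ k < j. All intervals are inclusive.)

1, 2, 5

Evaluate at each i in [0,5]:
  i=0: ✗ (lhs fails at k=0 before rhs at j=1)
  i=1: ✓ (rhs at j=2; lhs holds on [1,1])
  i=2: ✓ (rhs at j=3; lhs holds on [2,2])
  i=3: ✗ (lhs fails at k=3 before rhs at j=4)
  i=4: ✗ (no rhs in [5,5])
  i=5: ✓ (rhs at j=6; lhs holds on [5,5])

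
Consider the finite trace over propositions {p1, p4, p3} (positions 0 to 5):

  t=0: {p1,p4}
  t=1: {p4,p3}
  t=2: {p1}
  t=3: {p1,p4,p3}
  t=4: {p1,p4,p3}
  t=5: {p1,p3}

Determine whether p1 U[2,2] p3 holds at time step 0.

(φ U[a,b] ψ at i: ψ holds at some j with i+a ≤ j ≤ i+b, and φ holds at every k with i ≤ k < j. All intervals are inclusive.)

Does not hold

Need some j in [2,2] with p3, and p1 at every k in [0,j-1].
  j=2: p3 false.
No j in the window works → until fails.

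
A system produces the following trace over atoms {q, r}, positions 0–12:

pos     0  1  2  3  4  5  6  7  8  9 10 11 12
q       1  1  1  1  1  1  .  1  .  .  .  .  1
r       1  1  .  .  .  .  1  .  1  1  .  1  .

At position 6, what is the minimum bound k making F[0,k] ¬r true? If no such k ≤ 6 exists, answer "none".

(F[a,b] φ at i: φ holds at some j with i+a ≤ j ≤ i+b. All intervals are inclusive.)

1

Scan j = 6,7,… for ¬r:
  j=6: fails
  j=7: holds
First hit at j=7, so smallest k = 7-6 = 1.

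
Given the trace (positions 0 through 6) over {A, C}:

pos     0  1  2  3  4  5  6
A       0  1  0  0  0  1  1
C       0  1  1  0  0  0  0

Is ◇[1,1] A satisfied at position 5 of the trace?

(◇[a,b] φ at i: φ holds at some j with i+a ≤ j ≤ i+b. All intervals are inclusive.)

Check A at each j in [6,6]:
  j=6: true
Found at j=6 → formula holds.

True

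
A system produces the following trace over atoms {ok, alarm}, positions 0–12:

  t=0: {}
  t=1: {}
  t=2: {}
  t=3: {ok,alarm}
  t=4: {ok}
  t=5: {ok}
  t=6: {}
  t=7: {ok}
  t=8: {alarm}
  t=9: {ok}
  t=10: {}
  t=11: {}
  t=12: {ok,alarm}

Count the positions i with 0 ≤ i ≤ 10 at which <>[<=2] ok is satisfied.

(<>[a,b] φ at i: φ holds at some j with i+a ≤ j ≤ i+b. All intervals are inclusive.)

10

Evaluate at each i in [0,10]:
  i=0: ✗ (none in [0,2])
  i=1: ✓ (witness j=3)
  i=2: ✓ (witness j=3)
  i=3: ✓ (witness j=3)
  i=4: ✓ (witness j=4)
  i=5: ✓ (witness j=5)
  i=6: ✓ (witness j=7)
  i=7: ✓ (witness j=7)
  i=8: ✓ (witness j=9)
  i=9: ✓ (witness j=9)
  i=10: ✓ (witness j=12)
Positions where it holds: {1, 2, 3, 4, 5, 6, 7, 8, 9, 10} → 10.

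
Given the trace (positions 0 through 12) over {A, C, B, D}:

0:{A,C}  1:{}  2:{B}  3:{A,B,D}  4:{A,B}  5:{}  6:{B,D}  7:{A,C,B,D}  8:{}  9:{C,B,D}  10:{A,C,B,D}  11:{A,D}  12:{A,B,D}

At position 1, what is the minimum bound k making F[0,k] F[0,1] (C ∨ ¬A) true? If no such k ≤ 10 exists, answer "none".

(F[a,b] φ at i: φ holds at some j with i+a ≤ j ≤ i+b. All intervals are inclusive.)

0

Scan j = 1,2,… for F[0,1] (C ∨ ¬A):
  j=1: holds
First hit at j=1, so smallest k = 1-1 = 0.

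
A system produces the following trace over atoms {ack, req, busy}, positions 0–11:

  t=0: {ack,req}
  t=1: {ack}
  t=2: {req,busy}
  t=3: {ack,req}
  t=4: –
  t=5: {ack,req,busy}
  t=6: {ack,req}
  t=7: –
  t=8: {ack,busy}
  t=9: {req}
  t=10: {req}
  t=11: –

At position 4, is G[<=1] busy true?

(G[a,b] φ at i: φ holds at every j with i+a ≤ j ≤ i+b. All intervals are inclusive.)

Check busy at every j in [4,5]:
  j=4: false
  j=5: true
Fails at j=4 → formula fails.

No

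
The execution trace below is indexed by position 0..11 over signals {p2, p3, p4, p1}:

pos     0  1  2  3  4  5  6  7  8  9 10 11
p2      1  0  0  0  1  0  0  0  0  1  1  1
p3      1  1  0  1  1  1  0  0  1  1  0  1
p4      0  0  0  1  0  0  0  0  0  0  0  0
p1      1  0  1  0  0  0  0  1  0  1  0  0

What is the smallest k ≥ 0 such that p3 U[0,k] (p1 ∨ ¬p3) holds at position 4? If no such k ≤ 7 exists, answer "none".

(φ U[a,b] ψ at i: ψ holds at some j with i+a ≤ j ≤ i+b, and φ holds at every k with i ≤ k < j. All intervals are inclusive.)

2

Need earliest j ≥ 4 with (p1 ∨ ¬p3), and p3 at every k in [4,j-1].
  j=4: rhs fails.
  j=5: rhs fails.
  j=6: rhs holds; lhs holds on [4,5]. k = 2.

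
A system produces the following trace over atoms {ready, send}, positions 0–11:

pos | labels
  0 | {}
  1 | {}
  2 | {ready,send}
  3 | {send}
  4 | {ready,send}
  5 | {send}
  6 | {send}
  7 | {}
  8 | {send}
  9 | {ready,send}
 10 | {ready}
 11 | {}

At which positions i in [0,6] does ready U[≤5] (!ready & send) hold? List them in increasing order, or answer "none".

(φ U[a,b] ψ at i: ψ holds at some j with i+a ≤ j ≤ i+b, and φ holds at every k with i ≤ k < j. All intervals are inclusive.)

2, 3, 4, 5, 6

Evaluate at each i in [0,6]:
  i=0: ✗ (lhs fails at k=0 before rhs at j=3)
  i=1: ✗ (lhs fails at k=1 before rhs at j=3)
  i=2: ✓ (rhs at j=3; lhs holds on [2,2])
  i=3: ✓ (rhs at j=3)
  i=4: ✓ (rhs at j=5; lhs holds on [4,4])
  i=5: ✓ (rhs at j=5)
  i=6: ✓ (rhs at j=6)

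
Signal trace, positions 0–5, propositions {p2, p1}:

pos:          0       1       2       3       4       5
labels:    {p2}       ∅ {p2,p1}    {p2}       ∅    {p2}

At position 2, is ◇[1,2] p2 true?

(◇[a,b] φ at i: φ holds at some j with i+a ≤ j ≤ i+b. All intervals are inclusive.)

Check p2 at each j in [3,4]:
  j=3: true
  j=4: false
Found at j=3 → formula holds.

True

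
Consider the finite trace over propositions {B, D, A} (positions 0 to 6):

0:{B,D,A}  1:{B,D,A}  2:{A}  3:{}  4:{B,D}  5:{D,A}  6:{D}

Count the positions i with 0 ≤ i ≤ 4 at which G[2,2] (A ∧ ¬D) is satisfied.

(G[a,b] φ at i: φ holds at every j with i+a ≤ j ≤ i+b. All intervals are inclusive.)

Evaluate at each i in [0,4]:
  i=0: ✓ (all of [2,2])
  i=1: ✗ (fails at j=3)
  i=2: ✗ (fails at j=4)
  i=3: ✗ (fails at j=5)
  i=4: ✗ (fails at j=6)
Positions where it holds: {0} → 1.

1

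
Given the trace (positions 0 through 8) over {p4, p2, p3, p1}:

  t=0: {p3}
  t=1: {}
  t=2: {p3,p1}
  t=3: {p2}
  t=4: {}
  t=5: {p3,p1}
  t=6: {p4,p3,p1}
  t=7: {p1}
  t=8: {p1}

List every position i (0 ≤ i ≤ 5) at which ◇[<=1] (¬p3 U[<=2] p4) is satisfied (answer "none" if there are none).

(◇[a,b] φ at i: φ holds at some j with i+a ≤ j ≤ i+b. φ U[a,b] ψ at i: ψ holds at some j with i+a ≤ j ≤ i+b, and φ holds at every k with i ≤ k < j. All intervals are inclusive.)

Evaluate at each i in [0,5]:
  i=0: ✗ (none in [0,1])
  i=1: ✗ (none in [1,2])
  i=2: ✗ (none in [2,3])
  i=3: ✗ (none in [3,4])
  i=4: ✗ (none in [4,5])
  i=5: ✓ (witness j=6)

5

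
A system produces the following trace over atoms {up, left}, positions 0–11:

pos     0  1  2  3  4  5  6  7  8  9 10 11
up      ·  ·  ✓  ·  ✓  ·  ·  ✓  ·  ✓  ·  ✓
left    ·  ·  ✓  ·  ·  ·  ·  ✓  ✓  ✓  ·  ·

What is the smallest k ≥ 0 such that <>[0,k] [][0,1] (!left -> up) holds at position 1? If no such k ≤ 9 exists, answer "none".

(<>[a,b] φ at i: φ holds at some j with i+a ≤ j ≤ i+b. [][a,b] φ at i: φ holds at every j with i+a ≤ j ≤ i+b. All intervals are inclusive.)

6

Scan j = 1,2,… for [][0,1] (!left -> up):
  j=1: fails
  j=2: fails
  j=3: fails
  j=4: fails
  j=5: fails
  j=6: fails
  j=7: holds
First hit at j=7, so smallest k = 7-1 = 6.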